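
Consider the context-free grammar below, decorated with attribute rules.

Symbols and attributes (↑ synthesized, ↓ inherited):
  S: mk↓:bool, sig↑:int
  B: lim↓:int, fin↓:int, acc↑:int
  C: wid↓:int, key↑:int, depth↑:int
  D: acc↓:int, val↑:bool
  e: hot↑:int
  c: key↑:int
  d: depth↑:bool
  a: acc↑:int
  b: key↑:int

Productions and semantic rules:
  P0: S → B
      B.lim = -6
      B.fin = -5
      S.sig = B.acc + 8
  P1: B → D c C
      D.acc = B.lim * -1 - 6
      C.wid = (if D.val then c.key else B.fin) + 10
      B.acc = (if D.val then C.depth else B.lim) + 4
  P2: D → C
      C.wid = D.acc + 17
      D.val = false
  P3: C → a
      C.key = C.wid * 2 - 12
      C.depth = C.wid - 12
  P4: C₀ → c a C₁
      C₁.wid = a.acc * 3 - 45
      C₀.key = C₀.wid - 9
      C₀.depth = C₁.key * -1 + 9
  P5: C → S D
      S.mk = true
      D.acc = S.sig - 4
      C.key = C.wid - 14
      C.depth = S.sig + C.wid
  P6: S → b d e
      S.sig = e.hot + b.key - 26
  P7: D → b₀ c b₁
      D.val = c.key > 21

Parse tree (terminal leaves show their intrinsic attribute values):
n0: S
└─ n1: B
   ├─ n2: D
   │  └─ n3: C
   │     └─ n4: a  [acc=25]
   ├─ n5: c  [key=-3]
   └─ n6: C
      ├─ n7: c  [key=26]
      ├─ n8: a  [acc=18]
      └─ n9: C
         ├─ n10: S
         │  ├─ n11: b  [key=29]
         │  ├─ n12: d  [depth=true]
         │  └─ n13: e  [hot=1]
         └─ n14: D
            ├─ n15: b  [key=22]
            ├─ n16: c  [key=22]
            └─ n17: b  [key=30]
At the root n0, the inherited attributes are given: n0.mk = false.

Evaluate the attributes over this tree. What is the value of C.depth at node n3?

5

1. n0.mk = false  [given at root]
2. n1.lim = -6  [-6]
3. n1.fin = -5  [-5]
4. n2.acc = 0  [B.lim * -1 - 6]
5. n3.wid = 17  [D.acc + 17]
6. n4.acc = 25  [terminal]
7. n3.key = 22  [C.wid * 2 - 12]
8. n3.depth = 5  [C.wid - 12]
9. n2.val = false  [false]
10. n5.key = -3  [terminal]
11. n6.wid = 5  [(if D.val then c.key else B.fin) + 10]
12. n7.key = 26  [terminal]
13. n8.acc = 18  [terminal]
14. n9.wid = 9  [a.acc * 3 - 45]
15. n10.mk = true  [true]
16. n11.key = 29  [terminal]
17. n12.depth = true  [terminal]
18. n13.hot = 1  [terminal]
19. n10.sig = 4  [e.hot + b.key - 26]
20. n14.acc = 0  [S.sig - 4]
21. n15.key = 22  [terminal]
22. n16.key = 22  [terminal]
23. n17.key = 30  [terminal]
24. n14.val = true  [c.key > 21]
25. n9.key = -5  [C.wid - 14]
26. n9.depth = 13  [S.sig + C.wid]
27. n6.key = -4  [C₀.wid - 9]
28. n6.depth = 14  [C₁.key * -1 + 9]
29. n1.acc = -2  [(if D.val then C.depth else B.lim) + 4]
30. n0.sig = 6  [B.acc + 8]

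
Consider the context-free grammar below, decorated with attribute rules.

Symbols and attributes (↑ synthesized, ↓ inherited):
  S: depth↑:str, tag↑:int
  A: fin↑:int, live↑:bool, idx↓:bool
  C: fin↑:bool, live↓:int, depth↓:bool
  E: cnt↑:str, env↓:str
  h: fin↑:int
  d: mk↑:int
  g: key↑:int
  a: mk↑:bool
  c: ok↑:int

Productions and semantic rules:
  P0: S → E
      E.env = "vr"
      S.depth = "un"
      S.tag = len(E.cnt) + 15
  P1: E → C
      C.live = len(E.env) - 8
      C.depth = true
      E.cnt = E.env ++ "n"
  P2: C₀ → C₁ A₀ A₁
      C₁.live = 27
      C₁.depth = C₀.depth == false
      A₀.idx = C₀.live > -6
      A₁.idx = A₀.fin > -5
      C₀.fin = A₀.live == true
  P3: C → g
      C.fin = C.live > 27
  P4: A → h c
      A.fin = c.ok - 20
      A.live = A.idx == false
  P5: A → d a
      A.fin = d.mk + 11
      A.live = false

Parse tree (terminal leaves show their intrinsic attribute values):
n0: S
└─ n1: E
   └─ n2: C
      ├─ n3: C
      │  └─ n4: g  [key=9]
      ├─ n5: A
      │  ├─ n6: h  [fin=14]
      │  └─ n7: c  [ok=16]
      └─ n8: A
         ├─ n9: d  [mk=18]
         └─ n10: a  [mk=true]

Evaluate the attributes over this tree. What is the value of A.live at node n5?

true

1. n1.env = "vr"  ["vr"]
2. n2.live = -6  [len(E.env) - 8]
3. n2.depth = true  [true]
4. n3.live = 27  [27]
5. n3.depth = false  [C₀.depth == false]
6. n4.key = 9  [terminal]
7. n3.fin = false  [C.live > 27]
8. n5.idx = false  [C₀.live > -6]
9. n6.fin = 14  [terminal]
10. n7.ok = 16  [terminal]
11. n5.fin = -4  [c.ok - 20]
12. n5.live = true  [A.idx == false]
13. n8.idx = true  [A₀.fin > -5]
14. n9.mk = 18  [terminal]
15. n10.mk = true  [terminal]
16. n8.fin = 29  [d.mk + 11]
17. n8.live = false  [false]
18. n2.fin = true  [A₀.live == true]
19. n1.cnt = "vrn"  [E.env ++ "n"]
20. n0.depth = "un"  ["un"]
21. n0.tag = 18  [len(E.cnt) + 15]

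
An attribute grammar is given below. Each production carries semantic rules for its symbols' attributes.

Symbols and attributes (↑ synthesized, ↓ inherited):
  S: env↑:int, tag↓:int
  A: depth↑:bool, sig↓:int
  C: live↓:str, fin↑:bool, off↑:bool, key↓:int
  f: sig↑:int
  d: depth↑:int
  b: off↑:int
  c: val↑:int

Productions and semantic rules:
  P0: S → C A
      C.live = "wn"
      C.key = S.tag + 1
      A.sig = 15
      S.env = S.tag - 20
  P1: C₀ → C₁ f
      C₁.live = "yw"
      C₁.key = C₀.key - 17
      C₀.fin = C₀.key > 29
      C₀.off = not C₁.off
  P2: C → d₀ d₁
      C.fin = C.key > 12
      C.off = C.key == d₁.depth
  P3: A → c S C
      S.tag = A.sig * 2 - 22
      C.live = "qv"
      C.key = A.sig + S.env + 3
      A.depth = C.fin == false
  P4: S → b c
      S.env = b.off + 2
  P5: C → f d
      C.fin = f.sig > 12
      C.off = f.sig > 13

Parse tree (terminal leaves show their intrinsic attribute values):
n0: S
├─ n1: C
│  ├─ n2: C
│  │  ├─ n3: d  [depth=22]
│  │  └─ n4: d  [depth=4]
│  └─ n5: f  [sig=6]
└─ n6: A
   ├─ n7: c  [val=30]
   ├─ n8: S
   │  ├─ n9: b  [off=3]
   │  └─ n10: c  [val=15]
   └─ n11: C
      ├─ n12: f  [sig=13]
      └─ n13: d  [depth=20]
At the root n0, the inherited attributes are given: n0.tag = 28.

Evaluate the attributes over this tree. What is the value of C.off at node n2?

false

1. n0.tag = 28  [given at root]
2. n1.live = "wn"  ["wn"]
3. n1.key = 29  [S.tag + 1]
4. n2.live = "yw"  ["yw"]
5. n2.key = 12  [C₀.key - 17]
6. n3.depth = 22  [terminal]
7. n4.depth = 4  [terminal]
8. n2.fin = false  [C.key > 12]
9. n2.off = false  [C.key == d₁.depth]
10. n5.sig = 6  [terminal]
11. n1.fin = false  [C₀.key > 29]
12. n1.off = true  [not C₁.off]
13. n6.sig = 15  [15]
14. n7.val = 30  [terminal]
15. n8.tag = 8  [A.sig * 2 - 22]
16. n9.off = 3  [terminal]
17. n10.val = 15  [terminal]
18. n8.env = 5  [b.off + 2]
19. n11.live = "qv"  ["qv"]
20. n11.key = 23  [A.sig + S.env + 3]
21. n12.sig = 13  [terminal]
22. n13.depth = 20  [terminal]
23. n11.fin = true  [f.sig > 12]
24. n11.off = false  [f.sig > 13]
25. n6.depth = false  [C.fin == false]
26. n0.env = 8  [S.tag - 20]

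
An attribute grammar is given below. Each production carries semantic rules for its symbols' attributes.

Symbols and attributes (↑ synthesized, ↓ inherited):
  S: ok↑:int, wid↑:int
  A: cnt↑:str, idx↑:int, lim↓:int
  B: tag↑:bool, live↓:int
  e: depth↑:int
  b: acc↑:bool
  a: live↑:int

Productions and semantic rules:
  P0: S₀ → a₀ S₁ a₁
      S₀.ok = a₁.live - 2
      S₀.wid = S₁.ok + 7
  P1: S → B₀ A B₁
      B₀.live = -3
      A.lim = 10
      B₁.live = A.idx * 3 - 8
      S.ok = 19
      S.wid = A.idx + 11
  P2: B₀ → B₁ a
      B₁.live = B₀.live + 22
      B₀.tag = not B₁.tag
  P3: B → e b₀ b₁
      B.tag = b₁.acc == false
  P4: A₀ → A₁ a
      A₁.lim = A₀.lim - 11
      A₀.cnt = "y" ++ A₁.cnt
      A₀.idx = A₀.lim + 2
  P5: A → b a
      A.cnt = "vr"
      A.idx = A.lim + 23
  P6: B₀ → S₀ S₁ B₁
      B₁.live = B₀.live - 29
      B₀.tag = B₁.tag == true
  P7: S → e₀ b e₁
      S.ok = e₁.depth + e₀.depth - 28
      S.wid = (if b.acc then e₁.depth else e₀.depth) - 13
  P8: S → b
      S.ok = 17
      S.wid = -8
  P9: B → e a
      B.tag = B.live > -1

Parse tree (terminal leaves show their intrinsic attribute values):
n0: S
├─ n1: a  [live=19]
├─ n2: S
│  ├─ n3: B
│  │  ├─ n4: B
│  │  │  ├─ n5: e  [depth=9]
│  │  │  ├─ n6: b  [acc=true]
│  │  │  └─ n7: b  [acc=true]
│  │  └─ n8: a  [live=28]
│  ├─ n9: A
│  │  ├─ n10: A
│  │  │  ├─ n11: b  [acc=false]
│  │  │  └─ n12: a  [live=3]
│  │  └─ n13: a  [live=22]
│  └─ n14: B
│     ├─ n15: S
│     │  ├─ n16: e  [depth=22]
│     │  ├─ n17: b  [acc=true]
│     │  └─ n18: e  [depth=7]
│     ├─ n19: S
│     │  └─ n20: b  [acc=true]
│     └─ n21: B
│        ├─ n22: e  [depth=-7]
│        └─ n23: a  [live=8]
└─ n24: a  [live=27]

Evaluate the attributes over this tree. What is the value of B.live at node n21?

1. n1.live = 19  [terminal]
2. n3.live = -3  [-3]
3. n4.live = 19  [B₀.live + 22]
4. n5.depth = 9  [terminal]
5. n6.acc = true  [terminal]
6. n7.acc = true  [terminal]
7. n4.tag = false  [b₁.acc == false]
8. n8.live = 28  [terminal]
9. n3.tag = true  [not B₁.tag]
10. n9.lim = 10  [10]
11. n10.lim = -1  [A₀.lim - 11]
12. n11.acc = false  [terminal]
13. n12.live = 3  [terminal]
14. n10.cnt = "vr"  ["vr"]
15. n10.idx = 22  [A.lim + 23]
16. n13.live = 22  [terminal]
17. n9.cnt = "yvr"  ["y" ++ A₁.cnt]
18. n9.idx = 12  [A₀.lim + 2]
19. n14.live = 28  [A.idx * 3 - 8]
20. n16.depth = 22  [terminal]
21. n17.acc = true  [terminal]
22. n18.depth = 7  [terminal]
23. n15.ok = 1  [e₁.depth + e₀.depth - 28]
24. n15.wid = -6  [(if b.acc then e₁.depth else e₀.depth) - 13]
25. n20.acc = true  [terminal]
26. n19.ok = 17  [17]
27. n19.wid = -8  [-8]
28. n21.live = -1  [B₀.live - 29]
29. n22.depth = -7  [terminal]
30. n23.live = 8  [terminal]
31. n21.tag = false  [B.live > -1]
32. n14.tag = false  [B₁.tag == true]
33. n2.ok = 19  [19]
34. n2.wid = 23  [A.idx + 11]
35. n24.live = 27  [terminal]
36. n0.ok = 25  [a₁.live - 2]
37. n0.wid = 26  [S₁.ok + 7]

-1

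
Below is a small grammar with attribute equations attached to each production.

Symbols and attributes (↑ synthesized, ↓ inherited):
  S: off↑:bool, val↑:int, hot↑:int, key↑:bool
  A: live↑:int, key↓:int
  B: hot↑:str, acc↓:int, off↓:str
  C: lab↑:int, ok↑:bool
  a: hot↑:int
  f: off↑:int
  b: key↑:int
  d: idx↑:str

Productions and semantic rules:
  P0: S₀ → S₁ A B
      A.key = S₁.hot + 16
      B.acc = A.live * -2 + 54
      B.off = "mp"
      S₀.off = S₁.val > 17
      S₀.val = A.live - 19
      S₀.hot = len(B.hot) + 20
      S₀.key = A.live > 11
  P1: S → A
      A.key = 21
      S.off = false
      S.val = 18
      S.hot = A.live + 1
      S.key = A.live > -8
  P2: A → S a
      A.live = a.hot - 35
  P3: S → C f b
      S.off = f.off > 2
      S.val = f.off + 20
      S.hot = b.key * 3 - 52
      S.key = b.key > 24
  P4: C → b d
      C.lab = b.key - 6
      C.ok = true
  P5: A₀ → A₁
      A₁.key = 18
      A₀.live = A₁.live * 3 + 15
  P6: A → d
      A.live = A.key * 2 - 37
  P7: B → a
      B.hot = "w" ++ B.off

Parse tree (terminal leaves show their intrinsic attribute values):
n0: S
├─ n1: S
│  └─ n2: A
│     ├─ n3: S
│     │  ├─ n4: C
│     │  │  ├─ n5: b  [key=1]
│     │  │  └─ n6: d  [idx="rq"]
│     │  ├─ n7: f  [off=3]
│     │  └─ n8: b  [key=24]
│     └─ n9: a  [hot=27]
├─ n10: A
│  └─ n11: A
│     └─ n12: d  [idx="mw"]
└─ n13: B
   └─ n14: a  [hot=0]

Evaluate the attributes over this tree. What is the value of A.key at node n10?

9

1. n2.key = 21  [21]
2. n5.key = 1  [terminal]
3. n6.idx = "rq"  [terminal]
4. n4.lab = -5  [b.key - 6]
5. n4.ok = true  [true]
6. n7.off = 3  [terminal]
7. n8.key = 24  [terminal]
8. n3.off = true  [f.off > 2]
9. n3.val = 23  [f.off + 20]
10. n3.hot = 20  [b.key * 3 - 52]
11. n3.key = false  [b.key > 24]
12. n9.hot = 27  [terminal]
13. n2.live = -8  [a.hot - 35]
14. n1.off = false  [false]
15. n1.val = 18  [18]
16. n1.hot = -7  [A.live + 1]
17. n1.key = false  [A.live > -8]
18. n10.key = 9  [S₁.hot + 16]
19. n11.key = 18  [18]
20. n12.idx = "mw"  [terminal]
21. n11.live = -1  [A.key * 2 - 37]
22. n10.live = 12  [A₁.live * 3 + 15]
23. n13.acc = 30  [A.live * -2 + 54]
24. n13.off = "mp"  ["mp"]
25. n14.hot = 0  [terminal]
26. n13.hot = "wmp"  ["w" ++ B.off]
27. n0.off = true  [S₁.val > 17]
28. n0.val = -7  [A.live - 19]
29. n0.hot = 23  [len(B.hot) + 20]
30. n0.key = true  [A.live > 11]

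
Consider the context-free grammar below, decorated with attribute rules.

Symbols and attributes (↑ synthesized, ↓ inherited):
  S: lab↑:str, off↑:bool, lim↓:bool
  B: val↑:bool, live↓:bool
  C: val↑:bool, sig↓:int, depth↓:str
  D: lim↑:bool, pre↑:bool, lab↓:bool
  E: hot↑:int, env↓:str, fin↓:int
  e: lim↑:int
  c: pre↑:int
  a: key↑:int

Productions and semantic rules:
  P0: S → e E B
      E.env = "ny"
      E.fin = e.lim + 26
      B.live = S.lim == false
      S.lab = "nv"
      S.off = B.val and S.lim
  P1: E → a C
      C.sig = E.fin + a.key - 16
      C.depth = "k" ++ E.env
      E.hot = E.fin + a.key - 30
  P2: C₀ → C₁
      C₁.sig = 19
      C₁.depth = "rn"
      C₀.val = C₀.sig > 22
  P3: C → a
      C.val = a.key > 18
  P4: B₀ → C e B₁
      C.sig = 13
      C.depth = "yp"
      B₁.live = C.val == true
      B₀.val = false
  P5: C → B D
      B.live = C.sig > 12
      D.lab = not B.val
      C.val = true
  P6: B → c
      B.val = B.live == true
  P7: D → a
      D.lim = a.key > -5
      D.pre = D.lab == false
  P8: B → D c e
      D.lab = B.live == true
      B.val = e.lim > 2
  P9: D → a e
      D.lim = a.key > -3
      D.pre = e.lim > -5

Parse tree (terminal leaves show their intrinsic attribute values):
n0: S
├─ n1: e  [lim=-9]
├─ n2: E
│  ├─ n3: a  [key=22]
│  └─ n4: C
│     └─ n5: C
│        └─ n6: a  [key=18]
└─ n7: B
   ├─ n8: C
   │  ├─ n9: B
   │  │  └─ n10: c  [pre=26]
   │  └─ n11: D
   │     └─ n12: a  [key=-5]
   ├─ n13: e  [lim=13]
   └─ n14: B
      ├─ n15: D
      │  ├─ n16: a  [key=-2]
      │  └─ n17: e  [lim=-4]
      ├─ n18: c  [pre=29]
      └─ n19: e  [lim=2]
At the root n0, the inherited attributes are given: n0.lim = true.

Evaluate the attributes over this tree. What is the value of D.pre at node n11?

true

1. n0.lim = true  [given at root]
2. n1.lim = -9  [terminal]
3. n2.env = "ny"  ["ny"]
4. n2.fin = 17  [e.lim + 26]
5. n3.key = 22  [terminal]
6. n4.sig = 23  [E.fin + a.key - 16]
7. n4.depth = "kny"  ["k" ++ E.env]
8. n5.sig = 19  [19]
9. n5.depth = "rn"  ["rn"]
10. n6.key = 18  [terminal]
11. n5.val = false  [a.key > 18]
12. n4.val = true  [C₀.sig > 22]
13. n2.hot = 9  [E.fin + a.key - 30]
14. n7.live = false  [S.lim == false]
15. n8.sig = 13  [13]
16. n8.depth = "yp"  ["yp"]
17. n9.live = true  [C.sig > 12]
18. n10.pre = 26  [terminal]
19. n9.val = true  [B.live == true]
20. n11.lab = false  [not B.val]
21. n12.key = -5  [terminal]
22. n11.lim = false  [a.key > -5]
23. n11.pre = true  [D.lab == false]
24. n8.val = true  [true]
25. n13.lim = 13  [terminal]
26. n14.live = true  [C.val == true]
27. n15.lab = true  [B.live == true]
28. n16.key = -2  [terminal]
29. n17.lim = -4  [terminal]
30. n15.lim = true  [a.key > -3]
31. n15.pre = true  [e.lim > -5]
32. n18.pre = 29  [terminal]
33. n19.lim = 2  [terminal]
34. n14.val = false  [e.lim > 2]
35. n7.val = false  [false]
36. n0.lab = "nv"  ["nv"]
37. n0.off = false  [B.val and S.lim]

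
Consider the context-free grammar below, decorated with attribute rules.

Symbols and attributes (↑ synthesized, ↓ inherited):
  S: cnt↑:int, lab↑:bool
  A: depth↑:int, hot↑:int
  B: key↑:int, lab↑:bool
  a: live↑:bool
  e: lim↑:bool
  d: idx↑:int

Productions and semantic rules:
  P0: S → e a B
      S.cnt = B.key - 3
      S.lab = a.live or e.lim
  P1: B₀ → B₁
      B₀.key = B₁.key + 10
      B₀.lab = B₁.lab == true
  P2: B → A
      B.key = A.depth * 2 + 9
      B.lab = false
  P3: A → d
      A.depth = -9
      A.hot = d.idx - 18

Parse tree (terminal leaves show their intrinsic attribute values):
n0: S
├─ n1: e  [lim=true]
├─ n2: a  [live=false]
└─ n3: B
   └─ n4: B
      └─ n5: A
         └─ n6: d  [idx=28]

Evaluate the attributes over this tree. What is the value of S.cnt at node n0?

-2

1. n1.lim = true  [terminal]
2. n2.live = false  [terminal]
3. n6.idx = 28  [terminal]
4. n5.depth = -9  [-9]
5. n5.hot = 10  [d.idx - 18]
6. n4.key = -9  [A.depth * 2 + 9]
7. n4.lab = false  [false]
8. n3.key = 1  [B₁.key + 10]
9. n3.lab = false  [B₁.lab == true]
10. n0.cnt = -2  [B.key - 3]
11. n0.lab = true  [a.live or e.lim]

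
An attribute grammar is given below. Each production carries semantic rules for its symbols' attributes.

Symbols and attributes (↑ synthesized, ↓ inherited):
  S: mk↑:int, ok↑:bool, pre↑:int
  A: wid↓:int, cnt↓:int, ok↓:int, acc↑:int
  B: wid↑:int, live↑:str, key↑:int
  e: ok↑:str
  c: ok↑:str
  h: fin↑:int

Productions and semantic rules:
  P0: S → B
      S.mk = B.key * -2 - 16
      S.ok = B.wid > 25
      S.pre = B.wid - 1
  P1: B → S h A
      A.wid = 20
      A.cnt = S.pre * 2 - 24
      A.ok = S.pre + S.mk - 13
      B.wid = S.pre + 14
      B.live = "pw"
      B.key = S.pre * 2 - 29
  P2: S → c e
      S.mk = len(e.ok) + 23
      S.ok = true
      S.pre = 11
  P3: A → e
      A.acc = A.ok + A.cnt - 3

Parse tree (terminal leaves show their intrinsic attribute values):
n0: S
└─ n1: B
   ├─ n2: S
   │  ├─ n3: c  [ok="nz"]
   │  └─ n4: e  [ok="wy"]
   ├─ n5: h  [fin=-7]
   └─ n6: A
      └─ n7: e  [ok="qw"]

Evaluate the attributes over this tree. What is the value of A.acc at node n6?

1. n3.ok = "nz"  [terminal]
2. n4.ok = "wy"  [terminal]
3. n2.mk = 25  [len(e.ok) + 23]
4. n2.ok = true  [true]
5. n2.pre = 11  [11]
6. n5.fin = -7  [terminal]
7. n6.wid = 20  [20]
8. n6.cnt = -2  [S.pre * 2 - 24]
9. n6.ok = 23  [S.pre + S.mk - 13]
10. n7.ok = "qw"  [terminal]
11. n6.acc = 18  [A.ok + A.cnt - 3]
12. n1.wid = 25  [S.pre + 14]
13. n1.live = "pw"  ["pw"]
14. n1.key = -7  [S.pre * 2 - 29]
15. n0.mk = -2  [B.key * -2 - 16]
16. n0.ok = false  [B.wid > 25]
17. n0.pre = 24  [B.wid - 1]

18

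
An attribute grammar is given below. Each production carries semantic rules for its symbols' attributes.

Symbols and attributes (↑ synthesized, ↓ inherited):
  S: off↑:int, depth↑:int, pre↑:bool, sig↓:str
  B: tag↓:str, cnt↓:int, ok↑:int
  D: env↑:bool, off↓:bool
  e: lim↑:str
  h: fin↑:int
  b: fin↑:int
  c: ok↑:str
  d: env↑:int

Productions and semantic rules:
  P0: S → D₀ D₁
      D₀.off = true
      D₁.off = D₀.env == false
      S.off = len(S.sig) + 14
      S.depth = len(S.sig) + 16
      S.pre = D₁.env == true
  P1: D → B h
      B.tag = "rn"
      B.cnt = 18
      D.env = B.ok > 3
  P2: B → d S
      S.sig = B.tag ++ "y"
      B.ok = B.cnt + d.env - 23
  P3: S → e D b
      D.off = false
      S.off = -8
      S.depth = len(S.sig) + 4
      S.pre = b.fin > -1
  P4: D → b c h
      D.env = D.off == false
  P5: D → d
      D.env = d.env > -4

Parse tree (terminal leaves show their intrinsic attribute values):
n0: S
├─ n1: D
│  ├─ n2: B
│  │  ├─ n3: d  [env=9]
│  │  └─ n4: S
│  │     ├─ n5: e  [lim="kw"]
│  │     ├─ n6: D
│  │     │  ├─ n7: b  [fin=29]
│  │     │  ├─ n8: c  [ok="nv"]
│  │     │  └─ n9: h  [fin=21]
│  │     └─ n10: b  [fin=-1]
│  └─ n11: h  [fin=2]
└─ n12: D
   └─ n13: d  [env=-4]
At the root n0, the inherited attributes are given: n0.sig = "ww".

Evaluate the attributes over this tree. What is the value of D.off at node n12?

false

1. n0.sig = "ww"  [given at root]
2. n1.off = true  [true]
3. n2.tag = "rn"  ["rn"]
4. n2.cnt = 18  [18]
5. n3.env = 9  [terminal]
6. n4.sig = "rny"  [B.tag ++ "y"]
7. n5.lim = "kw"  [terminal]
8. n6.off = false  [false]
9. n7.fin = 29  [terminal]
10. n8.ok = "nv"  [terminal]
11. n9.fin = 21  [terminal]
12. n6.env = true  [D.off == false]
13. n10.fin = -1  [terminal]
14. n4.off = -8  [-8]
15. n4.depth = 7  [len(S.sig) + 4]
16. n4.pre = false  [b.fin > -1]
17. n2.ok = 4  [B.cnt + d.env - 23]
18. n11.fin = 2  [terminal]
19. n1.env = true  [B.ok > 3]
20. n12.off = false  [D₀.env == false]
21. n13.env = -4  [terminal]
22. n12.env = false  [d.env > -4]
23. n0.off = 16  [len(S.sig) + 14]
24. n0.depth = 18  [len(S.sig) + 16]
25. n0.pre = false  [D₁.env == true]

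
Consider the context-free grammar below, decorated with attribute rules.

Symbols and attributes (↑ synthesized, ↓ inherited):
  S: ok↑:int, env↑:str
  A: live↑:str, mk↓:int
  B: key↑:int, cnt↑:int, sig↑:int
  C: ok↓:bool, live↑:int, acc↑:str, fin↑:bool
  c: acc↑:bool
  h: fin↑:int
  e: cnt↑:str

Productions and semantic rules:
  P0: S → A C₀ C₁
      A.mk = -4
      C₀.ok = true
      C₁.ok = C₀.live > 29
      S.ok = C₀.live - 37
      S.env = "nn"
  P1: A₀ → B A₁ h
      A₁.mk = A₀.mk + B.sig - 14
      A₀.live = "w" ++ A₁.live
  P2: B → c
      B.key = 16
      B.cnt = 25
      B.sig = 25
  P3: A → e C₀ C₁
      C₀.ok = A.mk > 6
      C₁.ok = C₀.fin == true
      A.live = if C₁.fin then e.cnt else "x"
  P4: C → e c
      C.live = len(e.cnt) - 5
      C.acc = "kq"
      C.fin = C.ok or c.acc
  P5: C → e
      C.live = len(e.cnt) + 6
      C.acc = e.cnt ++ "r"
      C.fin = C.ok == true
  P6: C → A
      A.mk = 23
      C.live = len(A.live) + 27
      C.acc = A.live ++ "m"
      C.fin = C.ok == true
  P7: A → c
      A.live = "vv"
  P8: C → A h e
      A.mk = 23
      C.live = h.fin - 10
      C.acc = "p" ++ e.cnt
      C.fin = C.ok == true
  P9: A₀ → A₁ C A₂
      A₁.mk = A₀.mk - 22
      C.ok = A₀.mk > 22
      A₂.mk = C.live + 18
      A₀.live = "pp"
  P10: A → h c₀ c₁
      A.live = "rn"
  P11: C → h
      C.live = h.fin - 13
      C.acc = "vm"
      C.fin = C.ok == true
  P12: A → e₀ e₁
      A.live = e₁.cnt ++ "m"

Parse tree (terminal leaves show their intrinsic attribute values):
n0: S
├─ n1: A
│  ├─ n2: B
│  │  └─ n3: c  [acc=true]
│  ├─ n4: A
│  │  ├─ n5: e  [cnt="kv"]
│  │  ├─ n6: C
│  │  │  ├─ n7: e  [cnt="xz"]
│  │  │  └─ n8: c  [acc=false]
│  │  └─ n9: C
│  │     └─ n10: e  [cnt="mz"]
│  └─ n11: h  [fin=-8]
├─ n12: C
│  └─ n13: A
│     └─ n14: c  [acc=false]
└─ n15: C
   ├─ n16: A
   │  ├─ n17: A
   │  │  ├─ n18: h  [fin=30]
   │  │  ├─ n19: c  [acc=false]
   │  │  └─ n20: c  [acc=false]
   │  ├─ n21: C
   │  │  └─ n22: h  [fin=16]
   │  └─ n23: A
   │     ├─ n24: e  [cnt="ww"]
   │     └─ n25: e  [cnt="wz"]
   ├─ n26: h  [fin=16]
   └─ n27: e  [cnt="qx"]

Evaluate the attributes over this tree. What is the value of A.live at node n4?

"kv"

1. n1.mk = -4  [-4]
2. n3.acc = true  [terminal]
3. n2.key = 16  [16]
4. n2.cnt = 25  [25]
5. n2.sig = 25  [25]
6. n4.mk = 7  [A₀.mk + B.sig - 14]
7. n5.cnt = "kv"  [terminal]
8. n6.ok = true  [A.mk > 6]
9. n7.cnt = "xz"  [terminal]
10. n8.acc = false  [terminal]
11. n6.live = -3  [len(e.cnt) - 5]
12. n6.acc = "kq"  ["kq"]
13. n6.fin = true  [C.ok or c.acc]
14. n9.ok = true  [C₀.fin == true]
15. n10.cnt = "mz"  [terminal]
16. n9.live = 8  [len(e.cnt) + 6]
17. n9.acc = "mzr"  [e.cnt ++ "r"]
18. n9.fin = true  [C.ok == true]
19. n4.live = "kv"  [if C₁.fin then e.cnt else "x"]
20. n11.fin = -8  [terminal]
21. n1.live = "wkv"  ["w" ++ A₁.live]
22. n12.ok = true  [true]
23. n13.mk = 23  [23]
24. n14.acc = false  [terminal]
25. n13.live = "vv"  ["vv"]
26. n12.live = 29  [len(A.live) + 27]
27. n12.acc = "vvm"  [A.live ++ "m"]
28. n12.fin = true  [C.ok == true]
29. n15.ok = false  [C₀.live > 29]
30. n16.mk = 23  [23]
31. n17.mk = 1  [A₀.mk - 22]
32. n18.fin = 30  [terminal]
33. n19.acc = false  [terminal]
34. n20.acc = false  [terminal]
35. n17.live = "rn"  ["rn"]
36. n21.ok = true  [A₀.mk > 22]
37. n22.fin = 16  [terminal]
38. n21.live = 3  [h.fin - 13]
39. n21.acc = "vm"  ["vm"]
40. n21.fin = true  [C.ok == true]
41. n23.mk = 21  [C.live + 18]
42. n24.cnt = "ww"  [terminal]
43. n25.cnt = "wz"  [terminal]
44. n23.live = "wzm"  [e₁.cnt ++ "m"]
45. n16.live = "pp"  ["pp"]
46. n26.fin = 16  [terminal]
47. n27.cnt = "qx"  [terminal]
48. n15.live = 6  [h.fin - 10]
49. n15.acc = "pqx"  ["p" ++ e.cnt]
50. n15.fin = false  [C.ok == true]
51. n0.ok = -8  [C₀.live - 37]
52. n0.env = "nn"  ["nn"]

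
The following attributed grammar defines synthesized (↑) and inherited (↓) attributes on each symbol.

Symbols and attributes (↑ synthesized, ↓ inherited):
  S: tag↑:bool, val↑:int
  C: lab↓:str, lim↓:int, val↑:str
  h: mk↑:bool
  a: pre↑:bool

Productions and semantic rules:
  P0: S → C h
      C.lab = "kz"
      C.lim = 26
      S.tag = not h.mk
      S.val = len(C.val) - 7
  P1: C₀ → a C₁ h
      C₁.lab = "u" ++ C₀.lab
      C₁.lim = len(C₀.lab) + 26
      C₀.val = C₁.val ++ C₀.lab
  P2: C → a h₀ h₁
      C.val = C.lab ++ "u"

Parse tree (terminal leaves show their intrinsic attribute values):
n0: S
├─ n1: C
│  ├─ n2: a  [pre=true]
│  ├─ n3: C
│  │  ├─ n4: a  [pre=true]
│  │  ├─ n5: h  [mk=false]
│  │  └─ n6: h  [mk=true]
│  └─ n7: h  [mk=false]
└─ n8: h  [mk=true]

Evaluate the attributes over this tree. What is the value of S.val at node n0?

-1

1. n1.lab = "kz"  ["kz"]
2. n1.lim = 26  [26]
3. n2.pre = true  [terminal]
4. n3.lab = "ukz"  ["u" ++ C₀.lab]
5. n3.lim = 28  [len(C₀.lab) + 26]
6. n4.pre = true  [terminal]
7. n5.mk = false  [terminal]
8. n6.mk = true  [terminal]
9. n3.val = "ukzu"  [C.lab ++ "u"]
10. n7.mk = false  [terminal]
11. n1.val = "ukzukz"  [C₁.val ++ C₀.lab]
12. n8.mk = true  [terminal]
13. n0.tag = false  [not h.mk]
14. n0.val = -1  [len(C.val) - 7]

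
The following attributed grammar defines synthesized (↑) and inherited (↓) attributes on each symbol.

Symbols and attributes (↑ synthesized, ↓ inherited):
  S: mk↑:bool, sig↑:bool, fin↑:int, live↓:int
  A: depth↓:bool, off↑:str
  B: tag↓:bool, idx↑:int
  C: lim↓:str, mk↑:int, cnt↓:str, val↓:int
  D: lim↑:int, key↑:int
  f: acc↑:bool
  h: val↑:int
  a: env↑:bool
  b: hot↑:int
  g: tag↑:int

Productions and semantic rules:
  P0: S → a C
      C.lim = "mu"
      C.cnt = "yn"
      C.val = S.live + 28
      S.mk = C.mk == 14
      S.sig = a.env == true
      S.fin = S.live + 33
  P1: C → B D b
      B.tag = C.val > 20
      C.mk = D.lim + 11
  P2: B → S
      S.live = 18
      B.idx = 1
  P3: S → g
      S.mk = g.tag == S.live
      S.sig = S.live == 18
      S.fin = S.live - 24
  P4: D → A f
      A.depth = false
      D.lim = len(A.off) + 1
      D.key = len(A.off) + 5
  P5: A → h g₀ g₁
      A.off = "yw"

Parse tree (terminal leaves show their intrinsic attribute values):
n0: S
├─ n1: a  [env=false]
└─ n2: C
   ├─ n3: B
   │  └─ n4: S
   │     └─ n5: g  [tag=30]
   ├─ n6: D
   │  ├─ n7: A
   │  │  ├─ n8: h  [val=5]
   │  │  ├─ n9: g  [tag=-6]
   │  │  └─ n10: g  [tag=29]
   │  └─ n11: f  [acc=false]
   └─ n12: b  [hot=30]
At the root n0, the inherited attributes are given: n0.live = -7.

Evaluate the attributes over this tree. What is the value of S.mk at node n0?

1. n0.live = -7  [given at root]
2. n1.env = false  [terminal]
3. n2.lim = "mu"  ["mu"]
4. n2.cnt = "yn"  ["yn"]
5. n2.val = 21  [S.live + 28]
6. n3.tag = true  [C.val > 20]
7. n4.live = 18  [18]
8. n5.tag = 30  [terminal]
9. n4.mk = false  [g.tag == S.live]
10. n4.sig = true  [S.live == 18]
11. n4.fin = -6  [S.live - 24]
12. n3.idx = 1  [1]
13. n7.depth = false  [false]
14. n8.val = 5  [terminal]
15. n9.tag = -6  [terminal]
16. n10.tag = 29  [terminal]
17. n7.off = "yw"  ["yw"]
18. n11.acc = false  [terminal]
19. n6.lim = 3  [len(A.off) + 1]
20. n6.key = 7  [len(A.off) + 5]
21. n12.hot = 30  [terminal]
22. n2.mk = 14  [D.lim + 11]
23. n0.mk = true  [C.mk == 14]
24. n0.sig = false  [a.env == true]
25. n0.fin = 26  [S.live + 33]

true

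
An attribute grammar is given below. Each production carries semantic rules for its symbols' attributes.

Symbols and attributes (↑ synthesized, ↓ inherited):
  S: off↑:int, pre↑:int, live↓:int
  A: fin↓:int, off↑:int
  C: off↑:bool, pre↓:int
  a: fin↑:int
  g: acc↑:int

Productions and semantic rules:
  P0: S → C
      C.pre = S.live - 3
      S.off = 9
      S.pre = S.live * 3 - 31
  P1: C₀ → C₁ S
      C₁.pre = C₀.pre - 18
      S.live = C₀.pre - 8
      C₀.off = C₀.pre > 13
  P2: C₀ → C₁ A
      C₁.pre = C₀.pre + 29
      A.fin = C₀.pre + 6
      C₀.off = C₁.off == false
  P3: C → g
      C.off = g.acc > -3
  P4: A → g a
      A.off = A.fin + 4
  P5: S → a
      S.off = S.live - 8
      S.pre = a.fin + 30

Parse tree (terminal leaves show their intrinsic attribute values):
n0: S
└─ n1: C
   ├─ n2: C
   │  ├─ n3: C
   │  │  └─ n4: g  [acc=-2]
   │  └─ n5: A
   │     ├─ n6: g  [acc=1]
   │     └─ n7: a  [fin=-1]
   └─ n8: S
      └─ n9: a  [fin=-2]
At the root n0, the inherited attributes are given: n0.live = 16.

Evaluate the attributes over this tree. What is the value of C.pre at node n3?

24

1. n0.live = 16  [given at root]
2. n1.pre = 13  [S.live - 3]
3. n2.pre = -5  [C₀.pre - 18]
4. n3.pre = 24  [C₀.pre + 29]
5. n4.acc = -2  [terminal]
6. n3.off = true  [g.acc > -3]
7. n5.fin = 1  [C₀.pre + 6]
8. n6.acc = 1  [terminal]
9. n7.fin = -1  [terminal]
10. n5.off = 5  [A.fin + 4]
11. n2.off = false  [C₁.off == false]
12. n8.live = 5  [C₀.pre - 8]
13. n9.fin = -2  [terminal]
14. n8.off = -3  [S.live - 8]
15. n8.pre = 28  [a.fin + 30]
16. n1.off = false  [C₀.pre > 13]
17. n0.off = 9  [9]
18. n0.pre = 17  [S.live * 3 - 31]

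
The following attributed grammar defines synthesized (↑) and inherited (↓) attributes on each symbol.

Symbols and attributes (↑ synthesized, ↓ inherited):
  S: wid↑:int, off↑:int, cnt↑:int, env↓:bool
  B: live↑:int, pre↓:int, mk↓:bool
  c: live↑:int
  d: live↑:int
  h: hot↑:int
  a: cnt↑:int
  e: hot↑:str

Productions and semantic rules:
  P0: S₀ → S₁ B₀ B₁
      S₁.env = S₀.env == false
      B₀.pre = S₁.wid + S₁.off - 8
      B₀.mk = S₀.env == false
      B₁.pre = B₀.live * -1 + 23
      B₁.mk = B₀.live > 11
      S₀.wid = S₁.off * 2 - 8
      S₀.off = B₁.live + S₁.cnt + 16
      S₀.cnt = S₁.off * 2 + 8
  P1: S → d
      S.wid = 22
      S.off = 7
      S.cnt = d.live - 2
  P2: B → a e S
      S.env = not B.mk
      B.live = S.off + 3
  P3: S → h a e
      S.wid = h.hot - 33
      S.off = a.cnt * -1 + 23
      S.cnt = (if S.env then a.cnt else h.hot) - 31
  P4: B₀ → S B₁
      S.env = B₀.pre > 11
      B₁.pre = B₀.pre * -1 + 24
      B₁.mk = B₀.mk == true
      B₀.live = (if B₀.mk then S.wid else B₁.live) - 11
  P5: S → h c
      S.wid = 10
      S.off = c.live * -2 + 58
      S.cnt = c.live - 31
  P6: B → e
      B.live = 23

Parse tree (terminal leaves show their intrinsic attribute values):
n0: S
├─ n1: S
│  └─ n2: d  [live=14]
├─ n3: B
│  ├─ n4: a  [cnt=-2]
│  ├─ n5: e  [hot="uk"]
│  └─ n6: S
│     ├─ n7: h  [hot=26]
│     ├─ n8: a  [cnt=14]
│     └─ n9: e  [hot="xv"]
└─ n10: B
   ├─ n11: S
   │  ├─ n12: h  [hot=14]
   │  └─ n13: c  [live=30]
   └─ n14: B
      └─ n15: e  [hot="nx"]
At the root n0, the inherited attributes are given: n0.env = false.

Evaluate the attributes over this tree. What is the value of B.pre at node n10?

1. n0.env = false  [given at root]
2. n1.env = true  [S₀.env == false]
3. n2.live = 14  [terminal]
4. n1.wid = 22  [22]
5. n1.off = 7  [7]
6. n1.cnt = 12  [d.live - 2]
7. n3.pre = 21  [S₁.wid + S₁.off - 8]
8. n3.mk = true  [S₀.env == false]
9. n4.cnt = -2  [terminal]
10. n5.hot = "uk"  [terminal]
11. n6.env = false  [not B.mk]
12. n7.hot = 26  [terminal]
13. n8.cnt = 14  [terminal]
14. n9.hot = "xv"  [terminal]
15. n6.wid = -7  [h.hot - 33]
16. n6.off = 9  [a.cnt * -1 + 23]
17. n6.cnt = -5  [(if S.env then a.cnt else h.hot) - 31]
18. n3.live = 12  [S.off + 3]
19. n10.pre = 11  [B₀.live * -1 + 23]
20. n10.mk = true  [B₀.live > 11]
21. n11.env = false  [B₀.pre > 11]
22. n12.hot = 14  [terminal]
23. n13.live = 30  [terminal]
24. n11.wid = 10  [10]
25. n11.off = -2  [c.live * -2 + 58]
26. n11.cnt = -1  [c.live - 31]
27. n14.pre = 13  [B₀.pre * -1 + 24]
28. n14.mk = true  [B₀.mk == true]
29. n15.hot = "nx"  [terminal]
30. n14.live = 23  [23]
31. n10.live = -1  [(if B₀.mk then S.wid else B₁.live) - 11]
32. n0.wid = 6  [S₁.off * 2 - 8]
33. n0.off = 27  [B₁.live + S₁.cnt + 16]
34. n0.cnt = 22  [S₁.off * 2 + 8]

11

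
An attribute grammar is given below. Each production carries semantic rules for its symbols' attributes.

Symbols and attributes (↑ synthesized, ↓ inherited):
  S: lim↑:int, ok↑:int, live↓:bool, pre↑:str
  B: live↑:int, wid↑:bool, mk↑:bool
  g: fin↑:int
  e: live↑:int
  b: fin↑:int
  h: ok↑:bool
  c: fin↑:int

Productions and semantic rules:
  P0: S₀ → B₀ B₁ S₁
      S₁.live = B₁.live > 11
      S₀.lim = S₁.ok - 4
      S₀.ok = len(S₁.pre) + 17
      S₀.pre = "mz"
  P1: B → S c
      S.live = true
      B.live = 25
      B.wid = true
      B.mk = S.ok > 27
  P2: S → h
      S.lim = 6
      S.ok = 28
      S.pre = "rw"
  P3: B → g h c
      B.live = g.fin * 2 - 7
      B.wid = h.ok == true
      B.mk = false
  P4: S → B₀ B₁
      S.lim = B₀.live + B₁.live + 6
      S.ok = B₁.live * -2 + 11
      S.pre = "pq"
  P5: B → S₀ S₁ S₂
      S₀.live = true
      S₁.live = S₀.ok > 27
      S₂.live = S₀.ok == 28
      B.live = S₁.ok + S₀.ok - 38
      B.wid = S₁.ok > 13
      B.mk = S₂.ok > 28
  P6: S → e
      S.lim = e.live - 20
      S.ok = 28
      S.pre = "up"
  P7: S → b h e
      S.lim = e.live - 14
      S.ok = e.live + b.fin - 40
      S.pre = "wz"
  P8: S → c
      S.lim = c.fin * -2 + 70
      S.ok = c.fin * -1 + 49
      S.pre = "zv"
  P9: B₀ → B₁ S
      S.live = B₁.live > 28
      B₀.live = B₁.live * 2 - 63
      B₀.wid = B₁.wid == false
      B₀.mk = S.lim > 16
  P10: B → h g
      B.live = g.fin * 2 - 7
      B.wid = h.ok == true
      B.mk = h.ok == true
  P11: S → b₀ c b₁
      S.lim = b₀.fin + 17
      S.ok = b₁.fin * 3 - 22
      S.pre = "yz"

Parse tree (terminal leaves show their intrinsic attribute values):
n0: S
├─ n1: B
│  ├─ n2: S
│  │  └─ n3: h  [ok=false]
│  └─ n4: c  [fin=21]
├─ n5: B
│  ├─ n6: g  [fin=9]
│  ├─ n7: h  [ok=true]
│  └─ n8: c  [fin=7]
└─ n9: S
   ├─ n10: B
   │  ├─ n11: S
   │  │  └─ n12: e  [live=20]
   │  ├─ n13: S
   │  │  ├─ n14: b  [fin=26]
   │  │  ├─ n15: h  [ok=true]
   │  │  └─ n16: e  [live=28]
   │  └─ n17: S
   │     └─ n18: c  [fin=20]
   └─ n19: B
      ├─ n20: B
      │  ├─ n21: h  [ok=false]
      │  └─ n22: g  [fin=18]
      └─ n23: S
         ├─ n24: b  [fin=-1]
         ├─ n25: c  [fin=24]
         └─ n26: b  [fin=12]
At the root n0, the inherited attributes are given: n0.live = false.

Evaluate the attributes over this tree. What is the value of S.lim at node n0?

1. n0.live = false  [given at root]
2. n2.live = true  [true]
3. n3.ok = false  [terminal]
4. n2.lim = 6  [6]
5. n2.ok = 28  [28]
6. n2.pre = "rw"  ["rw"]
7. n4.fin = 21  [terminal]
8. n1.live = 25  [25]
9. n1.wid = true  [true]
10. n1.mk = true  [S.ok > 27]
11. n6.fin = 9  [terminal]
12. n7.ok = true  [terminal]
13. n8.fin = 7  [terminal]
14. n5.live = 11  [g.fin * 2 - 7]
15. n5.wid = true  [h.ok == true]
16. n5.mk = false  [false]
17. n9.live = false  [B₁.live > 11]
18. n11.live = true  [true]
19. n12.live = 20  [terminal]
20. n11.lim = 0  [e.live - 20]
21. n11.ok = 28  [28]
22. n11.pre = "up"  ["up"]
23. n13.live = true  [S₀.ok > 27]
24. n14.fin = 26  [terminal]
25. n15.ok = true  [terminal]
26. n16.live = 28  [terminal]
27. n13.lim = 14  [e.live - 14]
28. n13.ok = 14  [e.live + b.fin - 40]
29. n13.pre = "wz"  ["wz"]
30. n17.live = true  [S₀.ok == 28]
31. n18.fin = 20  [terminal]
32. n17.lim = 30  [c.fin * -2 + 70]
33. n17.ok = 29  [c.fin * -1 + 49]
34. n17.pre = "zv"  ["zv"]
35. n10.live = 4  [S₁.ok + S₀.ok - 38]
36. n10.wid = true  [S₁.ok > 13]
37. n10.mk = true  [S₂.ok > 28]
38. n21.ok = false  [terminal]
39. n22.fin = 18  [terminal]
40. n20.live = 29  [g.fin * 2 - 7]
41. n20.wid = false  [h.ok == true]
42. n20.mk = false  [h.ok == true]
43. n23.live = true  [B₁.live > 28]
44. n24.fin = -1  [terminal]
45. n25.fin = 24  [terminal]
46. n26.fin = 12  [terminal]
47. n23.lim = 16  [b₀.fin + 17]
48. n23.ok = 14  [b₁.fin * 3 - 22]
49. n23.pre = "yz"  ["yz"]
50. n19.live = -5  [B₁.live * 2 - 63]
51. n19.wid = true  [B₁.wid == false]
52. n19.mk = false  [S.lim > 16]
53. n9.lim = 5  [B₀.live + B₁.live + 6]
54. n9.ok = 21  [B₁.live * -2 + 11]
55. n9.pre = "pq"  ["pq"]
56. n0.lim = 17  [S₁.ok - 4]
57. n0.ok = 19  [len(S₁.pre) + 17]
58. n0.pre = "mz"  ["mz"]

17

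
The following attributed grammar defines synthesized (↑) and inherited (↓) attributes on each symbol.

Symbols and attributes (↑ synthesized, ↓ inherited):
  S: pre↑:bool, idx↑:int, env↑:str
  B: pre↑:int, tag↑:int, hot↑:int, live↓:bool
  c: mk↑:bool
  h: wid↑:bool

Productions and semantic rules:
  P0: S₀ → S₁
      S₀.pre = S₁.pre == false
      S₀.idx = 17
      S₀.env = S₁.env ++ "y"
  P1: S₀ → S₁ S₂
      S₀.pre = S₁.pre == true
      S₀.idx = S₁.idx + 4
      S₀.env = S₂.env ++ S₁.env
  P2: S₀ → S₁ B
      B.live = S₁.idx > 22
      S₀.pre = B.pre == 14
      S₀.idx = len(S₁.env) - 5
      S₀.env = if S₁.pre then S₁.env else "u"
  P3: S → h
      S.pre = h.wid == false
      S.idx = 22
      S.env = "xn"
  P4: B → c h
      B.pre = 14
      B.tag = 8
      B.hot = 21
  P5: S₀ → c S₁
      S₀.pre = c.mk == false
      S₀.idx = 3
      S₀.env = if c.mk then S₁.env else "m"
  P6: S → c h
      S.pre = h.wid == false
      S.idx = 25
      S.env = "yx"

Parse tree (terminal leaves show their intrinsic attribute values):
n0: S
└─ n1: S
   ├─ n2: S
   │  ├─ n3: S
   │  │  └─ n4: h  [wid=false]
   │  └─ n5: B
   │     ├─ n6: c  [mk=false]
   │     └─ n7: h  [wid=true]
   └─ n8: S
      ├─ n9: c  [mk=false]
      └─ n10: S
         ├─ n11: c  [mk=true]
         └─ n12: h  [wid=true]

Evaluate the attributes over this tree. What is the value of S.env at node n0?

"mxny"

1. n4.wid = false  [terminal]
2. n3.pre = true  [h.wid == false]
3. n3.idx = 22  [22]
4. n3.env = "xn"  ["xn"]
5. n5.live = false  [S₁.idx > 22]
6. n6.mk = false  [terminal]
7. n7.wid = true  [terminal]
8. n5.pre = 14  [14]
9. n5.tag = 8  [8]
10. n5.hot = 21  [21]
11. n2.pre = true  [B.pre == 14]
12. n2.idx = -3  [len(S₁.env) - 5]
13. n2.env = "xn"  [if S₁.pre then S₁.env else "u"]
14. n9.mk = false  [terminal]
15. n11.mk = true  [terminal]
16. n12.wid = true  [terminal]
17. n10.pre = false  [h.wid == false]
18. n10.idx = 25  [25]
19. n10.env = "yx"  ["yx"]
20. n8.pre = true  [c.mk == false]
21. n8.idx = 3  [3]
22. n8.env = "m"  [if c.mk then S₁.env else "m"]
23. n1.pre = true  [S₁.pre == true]
24. n1.idx = 1  [S₁.idx + 4]
25. n1.env = "mxn"  [S₂.env ++ S₁.env]
26. n0.pre = false  [S₁.pre == false]
27. n0.idx = 17  [17]
28. n0.env = "mxny"  [S₁.env ++ "y"]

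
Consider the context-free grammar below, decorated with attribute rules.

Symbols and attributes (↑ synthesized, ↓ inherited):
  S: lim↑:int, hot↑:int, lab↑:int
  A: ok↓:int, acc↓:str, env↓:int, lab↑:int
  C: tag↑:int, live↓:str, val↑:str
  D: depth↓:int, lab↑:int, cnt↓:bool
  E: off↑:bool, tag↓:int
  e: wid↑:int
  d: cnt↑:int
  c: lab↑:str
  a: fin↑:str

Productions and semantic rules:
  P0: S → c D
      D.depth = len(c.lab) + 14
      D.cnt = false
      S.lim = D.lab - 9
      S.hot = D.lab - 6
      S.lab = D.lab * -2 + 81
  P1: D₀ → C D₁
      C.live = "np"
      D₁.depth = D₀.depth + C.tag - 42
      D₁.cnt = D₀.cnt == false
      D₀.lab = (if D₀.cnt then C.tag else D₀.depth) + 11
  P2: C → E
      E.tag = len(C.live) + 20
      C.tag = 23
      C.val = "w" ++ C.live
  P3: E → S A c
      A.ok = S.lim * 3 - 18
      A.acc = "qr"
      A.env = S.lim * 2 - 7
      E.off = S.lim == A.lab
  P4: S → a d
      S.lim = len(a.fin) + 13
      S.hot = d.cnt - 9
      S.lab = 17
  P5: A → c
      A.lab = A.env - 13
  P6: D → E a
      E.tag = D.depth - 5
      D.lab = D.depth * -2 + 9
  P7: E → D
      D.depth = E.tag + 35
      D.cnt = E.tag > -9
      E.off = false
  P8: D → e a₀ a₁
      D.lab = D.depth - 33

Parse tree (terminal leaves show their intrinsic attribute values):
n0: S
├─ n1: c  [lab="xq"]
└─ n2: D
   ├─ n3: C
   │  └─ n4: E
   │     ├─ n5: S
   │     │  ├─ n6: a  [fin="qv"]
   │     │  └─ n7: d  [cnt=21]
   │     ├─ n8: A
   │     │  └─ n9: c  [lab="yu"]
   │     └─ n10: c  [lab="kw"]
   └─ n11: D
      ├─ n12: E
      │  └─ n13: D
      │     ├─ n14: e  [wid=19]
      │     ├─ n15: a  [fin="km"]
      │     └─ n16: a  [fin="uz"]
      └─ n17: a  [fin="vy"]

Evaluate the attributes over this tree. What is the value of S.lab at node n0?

27

1. n1.lab = "xq"  [terminal]
2. n2.depth = 16  [len(c.lab) + 14]
3. n2.cnt = false  [false]
4. n3.live = "np"  ["np"]
5. n4.tag = 22  [len(C.live) + 20]
6. n6.fin = "qv"  [terminal]
7. n7.cnt = 21  [terminal]
8. n5.lim = 15  [len(a.fin) + 13]
9. n5.hot = 12  [d.cnt - 9]
10. n5.lab = 17  [17]
11. n8.ok = 27  [S.lim * 3 - 18]
12. n8.acc = "qr"  ["qr"]
13. n8.env = 23  [S.lim * 2 - 7]
14. n9.lab = "yu"  [terminal]
15. n8.lab = 10  [A.env - 13]
16. n10.lab = "kw"  [terminal]
17. n4.off = false  [S.lim == A.lab]
18. n3.tag = 23  [23]
19. n3.val = "wnp"  ["w" ++ C.live]
20. n11.depth = -3  [D₀.depth + C.tag - 42]
21. n11.cnt = true  [D₀.cnt == false]
22. n12.tag = -8  [D.depth - 5]
23. n13.depth = 27  [E.tag + 35]
24. n13.cnt = true  [E.tag > -9]
25. n14.wid = 19  [terminal]
26. n15.fin = "km"  [terminal]
27. n16.fin = "uz"  [terminal]
28. n13.lab = -6  [D.depth - 33]
29. n12.off = false  [false]
30. n17.fin = "vy"  [terminal]
31. n11.lab = 15  [D.depth * -2 + 9]
32. n2.lab = 27  [(if D₀.cnt then C.tag else D₀.depth) + 11]
33. n0.lim = 18  [D.lab - 9]
34. n0.hot = 21  [D.lab - 6]
35. n0.lab = 27  [D.lab * -2 + 81]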